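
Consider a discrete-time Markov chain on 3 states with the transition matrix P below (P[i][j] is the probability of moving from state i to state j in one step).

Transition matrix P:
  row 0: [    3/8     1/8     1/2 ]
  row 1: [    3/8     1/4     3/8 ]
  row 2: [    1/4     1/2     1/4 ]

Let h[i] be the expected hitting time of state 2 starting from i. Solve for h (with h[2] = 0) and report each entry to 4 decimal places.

First-step conditioning: h[2] = 0; for i ≠ 2, h[i] = 1 + Σ_k P[i][k]·h[k].
  h[0] = 1 + 3/8·h[0] + 1/8·h[1]
  h[1] = 1 + 3/8·h[0] + 1/4·h[1]
Solving the 2×2 linear system over states ≠ 2 gives exactly h = [56/27, 64/27, 0] (h[2] = 0 is the target).

h = [2.0741, 2.3704, 0.0000]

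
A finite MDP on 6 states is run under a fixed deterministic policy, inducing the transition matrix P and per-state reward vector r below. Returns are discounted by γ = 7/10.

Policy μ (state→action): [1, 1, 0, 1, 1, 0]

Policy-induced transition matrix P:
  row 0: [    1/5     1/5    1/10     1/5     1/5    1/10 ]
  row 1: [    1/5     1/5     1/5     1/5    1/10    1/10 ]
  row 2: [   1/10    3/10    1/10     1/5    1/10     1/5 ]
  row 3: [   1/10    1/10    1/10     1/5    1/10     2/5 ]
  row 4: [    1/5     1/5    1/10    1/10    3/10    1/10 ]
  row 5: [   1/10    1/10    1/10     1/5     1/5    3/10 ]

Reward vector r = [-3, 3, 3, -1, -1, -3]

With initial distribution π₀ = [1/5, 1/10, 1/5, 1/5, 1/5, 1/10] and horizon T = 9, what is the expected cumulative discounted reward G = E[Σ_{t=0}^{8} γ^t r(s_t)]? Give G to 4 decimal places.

G = -1.5758

t=0: π = [0.2000, 0.1000, 0.2000, 0.2000, 0.2000, 0.1000], E[r] = -0.4000, γ^t·E[r] = -0.400000, running G = -0.400000
t=1: π = [0.1500, 0.1900, 0.1100, 0.1800, 0.1700, 0.2000], E[r] = -0.5000, γ^t·E[r] = -0.350000, running G = -0.750000
t=2: π = [0.1510, 0.1730, 0.1190, 0.1830, 0.1690, 0.2050], E[r] = -0.5440, γ^t·E[r] = -0.266560, running G = -1.016560
t=3: π = [0.1493, 0.1731, 0.1173, 0.1831, 0.1694, 0.2078], E[r] = -0.5526, γ^t·E[r] = -0.189542, running G = -1.206102
t=4: π = [0.1492, 0.1726, 0.1173, 0.1831, 0.1696, 0.2082], E[r] = -0.5550, γ^t·E[r] = -0.133256, running G = -1.339357
t=5: π = [0.1491, 0.1726, 0.1173, 0.1830, 0.1697, 0.2083], E[r] = -0.5554, γ^t·E[r] = -0.093346, running G = -1.432703
t=6: π = [0.1491, 0.1726, 0.1173, 0.1830, 0.1697, 0.2083], E[r] = -0.5555, γ^t·E[r] = -0.065350, running G = -1.498053
t=7: π = [0.1491, 0.1726, 0.1173, 0.1830, 0.1697, 0.2083], E[r] = -0.5555, γ^t·E[r] = -0.045745, running G = -1.543798
t=8: π = [0.1491, 0.1726, 0.1173, 0.1830, 0.1697, 0.2083], E[r] = -0.5555, γ^t·E[r] = -0.032021, running G = -1.575819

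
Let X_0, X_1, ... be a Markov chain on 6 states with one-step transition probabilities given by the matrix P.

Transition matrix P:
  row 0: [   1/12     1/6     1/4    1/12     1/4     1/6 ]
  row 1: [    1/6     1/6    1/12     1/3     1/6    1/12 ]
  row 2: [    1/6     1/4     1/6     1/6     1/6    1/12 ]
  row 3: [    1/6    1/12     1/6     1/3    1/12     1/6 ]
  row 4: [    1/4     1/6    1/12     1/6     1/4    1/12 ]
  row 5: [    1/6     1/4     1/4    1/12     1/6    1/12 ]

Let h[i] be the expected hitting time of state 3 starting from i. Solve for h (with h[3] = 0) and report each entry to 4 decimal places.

First-step conditioning: h[3] = 0; for i ≠ 3, h[i] = 1 + Σ_k P[i][k]·h[k].
  h[0] = 1 + 1/12·h[0] + 1/6·h[1] + 1/4·h[2] + 1/4·h[4] + 1/6·h[5]
  h[1] = 1 + 1/6·h[0] + 1/6·h[1] + 1/12·h[2] + 1/6·h[4] + 1/12·h[5]
  h[2] = 1 + 1/6·h[0] + 1/4·h[1] + 1/6·h[2] + 1/6·h[4] + 1/12·h[5]
  h[4] = 1 + 1/4·h[0] + 1/6·h[1] + 1/12·h[2] + 1/4·h[4] + 1/12·h[5]
  h[5] = 1 + 1/6·h[0] + 1/4·h[1] + 1/4·h[2] + 1/6·h[4] + 1/12·h[5]
Solving the 5×5 linear system over states ≠ 3 gives exactly h = [145794/23689, 112464/23689, 132912/23689, 0, 135942/23689, 143988/23689] (h[3] = 0 is the target).

h = [6.1545, 4.7475, 5.6107, 0.0000, 5.7386, 6.0783]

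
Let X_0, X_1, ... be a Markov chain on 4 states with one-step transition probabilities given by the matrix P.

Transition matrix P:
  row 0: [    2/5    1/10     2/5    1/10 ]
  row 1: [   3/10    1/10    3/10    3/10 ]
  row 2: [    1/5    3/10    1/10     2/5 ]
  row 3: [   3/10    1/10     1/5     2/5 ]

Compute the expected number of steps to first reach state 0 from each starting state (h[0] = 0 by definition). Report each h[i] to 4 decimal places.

First-step conditioning: h[0] = 0; for i ≠ 0, h[i] = 1 + Σ_k P[i][k]·h[k].
  h[1] = 1 + 1/10·h[1] + 3/10·h[2] + 3/10·h[3]
  h[2] = 1 + 3/10·h[1] + 1/10·h[2] + 2/5·h[3]
  h[3] = 1 + 1/10·h[1] + 1/5·h[2] + 2/5·h[3]
Solving the 3×3 linear system over states ≠ 0 gives exactly h = [0, 1090/303, 1180/303, 360/101] (h[0] = 0 is the target).

h = [0.0000, 3.5974, 3.8944, 3.5644]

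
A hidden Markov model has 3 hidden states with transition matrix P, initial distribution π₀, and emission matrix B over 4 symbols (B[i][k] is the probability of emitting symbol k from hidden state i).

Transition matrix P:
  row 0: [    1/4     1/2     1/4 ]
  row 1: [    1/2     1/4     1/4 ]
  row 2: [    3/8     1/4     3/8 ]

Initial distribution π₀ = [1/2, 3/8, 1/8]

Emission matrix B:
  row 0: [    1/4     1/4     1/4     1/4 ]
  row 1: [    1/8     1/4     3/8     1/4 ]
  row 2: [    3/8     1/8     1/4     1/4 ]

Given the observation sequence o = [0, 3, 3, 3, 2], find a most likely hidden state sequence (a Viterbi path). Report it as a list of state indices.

t=0: δ = [1.250e-01, 4.688e-02, 4.688e-02]  (obs o_0=0)
t=1: δ = [7.812e-03, 1.562e-02, 7.812e-03]  ψ = [0, 0, 0]  (obs o_1=3)
t=2: δ = [1.953e-03, 9.766e-04, 9.766e-04]  ψ = [1, 0, 1]  (obs o_2=3)
t=3: δ = [1.221e-04, 2.441e-04, 1.221e-04]  ψ = [0, 0, 0]  (obs o_3=3)
t=4: δ = [3.052e-05, 2.289e-05, 1.526e-05]  ψ = [1, 0, 1]  (obs o_4=2)
backtrack: best end state = 0; path = [0, 1, 0, 1, 0]

path = [0, 1, 0, 1, 0]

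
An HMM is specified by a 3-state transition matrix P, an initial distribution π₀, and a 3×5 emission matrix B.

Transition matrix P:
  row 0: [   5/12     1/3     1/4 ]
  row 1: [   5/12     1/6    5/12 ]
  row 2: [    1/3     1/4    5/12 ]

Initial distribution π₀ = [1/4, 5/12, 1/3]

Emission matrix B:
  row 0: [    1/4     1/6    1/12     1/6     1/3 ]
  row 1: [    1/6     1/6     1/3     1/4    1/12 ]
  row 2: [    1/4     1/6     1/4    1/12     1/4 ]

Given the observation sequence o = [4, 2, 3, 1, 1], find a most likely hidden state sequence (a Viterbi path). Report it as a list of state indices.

t=0: δ = [8.333e-02, 3.472e-02, 8.333e-02]  (obs o_0=4)
t=1: δ = [2.894e-03, 9.259e-03, 8.681e-03]  ψ = [0, 0, 2]  (obs o_1=2)
t=2: δ = [6.430e-04, 5.425e-04, 3.215e-04]  ψ = [1, 2, 1]  (obs o_2=3)
t=3: δ = [4.465e-05, 3.572e-05, 3.768e-05]  ψ = [0, 0, 1]  (obs o_3=1)
t=4: δ = [3.101e-06, 2.481e-06, 2.616e-06]  ψ = [0, 0, 2]  (obs o_4=1)
backtrack: best end state = 0; path = [0, 1, 0, 0, 0]

path = [0, 1, 0, 0, 0]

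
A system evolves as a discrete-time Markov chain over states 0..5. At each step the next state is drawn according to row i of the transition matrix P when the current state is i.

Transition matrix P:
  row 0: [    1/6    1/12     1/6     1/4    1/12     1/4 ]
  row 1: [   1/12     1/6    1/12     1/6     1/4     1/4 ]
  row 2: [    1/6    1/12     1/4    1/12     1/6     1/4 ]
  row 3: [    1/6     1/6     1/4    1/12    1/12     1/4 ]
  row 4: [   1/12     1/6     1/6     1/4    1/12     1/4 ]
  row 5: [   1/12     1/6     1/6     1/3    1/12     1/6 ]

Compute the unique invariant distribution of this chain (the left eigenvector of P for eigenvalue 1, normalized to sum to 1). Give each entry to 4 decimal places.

π = [0.1255, 0.1407, 0.1867, 0.1941, 0.1223, 0.2308]

Balance equations π_j = Σ_i π_i·P[i][j]:
  π_0 = 1/6·π_0 + 1/12·π_1 + 1/6·π_2 + 1/6·π_3 + 1/12·π_4 + 1/12·π_5
  π_1 = 1/12·π_0 + 1/6·π_1 + 1/12·π_2 + 1/6·π_3 + 1/6·π_4 + 1/6·π_5
  π_2 = 1/6·π_0 + 1/12·π_1 + 1/4·π_2 + 1/4·π_3 + 1/6·π_4 + 1/6·π_5
  π_3 = 1/4·π_0 + 1/6·π_1 + 1/12·π_2 + 1/12·π_3 + 1/4·π_4 + 1/3·π_5
  π_4 = 1/12·π_0 + 1/4·π_1 + 1/6·π_2 + 1/12·π_3 + 1/12·π_4 + 1/12·π_5
  normalize: π_0 + π_1 + π_2 + π_3 + π_4 + π_5 = 1
Solving the linear system gives exactly π = [2561/20403, 37306/265239, 49513/265239, 5719/29471, 32447/265239, 3/13].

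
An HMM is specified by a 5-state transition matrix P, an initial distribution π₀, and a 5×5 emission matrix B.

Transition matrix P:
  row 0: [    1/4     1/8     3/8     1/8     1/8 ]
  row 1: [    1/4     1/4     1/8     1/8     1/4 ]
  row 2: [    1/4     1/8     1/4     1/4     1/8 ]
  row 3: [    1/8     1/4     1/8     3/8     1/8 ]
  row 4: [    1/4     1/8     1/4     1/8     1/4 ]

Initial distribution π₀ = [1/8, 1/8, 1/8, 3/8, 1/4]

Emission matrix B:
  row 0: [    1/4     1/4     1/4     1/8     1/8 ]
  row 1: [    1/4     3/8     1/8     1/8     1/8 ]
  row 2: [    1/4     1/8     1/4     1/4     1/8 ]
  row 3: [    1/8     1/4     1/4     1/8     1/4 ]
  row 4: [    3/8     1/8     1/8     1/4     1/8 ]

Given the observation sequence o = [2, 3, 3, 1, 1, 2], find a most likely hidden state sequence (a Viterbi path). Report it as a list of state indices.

t=0: δ = [3.125e-02, 1.562e-02, 3.125e-02, 9.375e-02, 3.125e-02]  (obs o_0=2)
t=1: δ = [1.465e-03, 2.930e-03, 2.930e-03, 4.395e-03, 2.930e-03]  ψ = [3, 3, 0, 3, 3]  (obs o_1=3)
t=2: δ = [9.155e-05, 1.373e-04, 1.831e-04, 2.060e-04, 1.831e-04]  ψ = [1, 3, 2, 3, 1]  (obs o_2=3)
t=3: δ = [1.144e-05, 1.931e-05, 5.722e-06, 1.931e-05, 5.722e-06]  ψ = [2, 3, 2, 3, 4]  (obs o_3=1)
t=4: δ = [1.207e-06, 1.810e-06, 5.364e-07, 1.810e-06, 6.035e-07]  ψ = [1, 1, 0, 3, 1]  (obs o_4=1)
t=5: δ = [1.132e-07, 5.658e-08, 1.132e-07, 1.697e-07, 5.658e-08]  ψ = [1, 1, 0, 3, 1]  (obs o_5=2)
backtrack: best end state = 3; path = [3, 3, 3, 3, 3, 3]

path = [3, 3, 3, 3, 3, 3]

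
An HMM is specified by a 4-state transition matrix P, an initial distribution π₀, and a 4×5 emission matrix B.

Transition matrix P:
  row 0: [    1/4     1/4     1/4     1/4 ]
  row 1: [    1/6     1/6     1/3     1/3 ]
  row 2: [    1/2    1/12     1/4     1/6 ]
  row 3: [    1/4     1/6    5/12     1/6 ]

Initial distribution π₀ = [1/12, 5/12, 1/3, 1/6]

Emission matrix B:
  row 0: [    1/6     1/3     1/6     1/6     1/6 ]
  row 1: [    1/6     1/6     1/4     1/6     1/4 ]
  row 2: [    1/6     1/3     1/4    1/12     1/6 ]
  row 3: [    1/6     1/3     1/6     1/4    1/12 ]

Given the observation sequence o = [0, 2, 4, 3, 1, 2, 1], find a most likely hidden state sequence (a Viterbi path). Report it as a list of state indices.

path = [1, 2, 0, 3, 2, 2, 0]

t=0: δ = [1.389e-02, 6.944e-02, 5.556e-02, 2.778e-02]  (obs o_0=0)
t=1: δ = [4.630e-03, 2.894e-03, 5.787e-03, 3.858e-03]  ψ = [2, 1, 1, 1]  (obs o_1=2)
t=2: δ = [4.823e-04, 2.894e-04, 2.679e-04, 9.645e-05]  ψ = [2, 0, 3, 0]  (obs o_2=4)
t=3: δ = [2.233e-05, 2.009e-05, 1.005e-05, 3.014e-05]  ψ = [2, 0, 0, 0]  (obs o_3=3)
t=4: δ = [2.512e-06, 9.303e-07, 4.186e-06, 2.233e-06]  ψ = [3, 0, 3, 1]  (obs o_4=1)
t=5: δ = [3.489e-07, 1.570e-07, 2.616e-07, 1.163e-07]  ψ = [2, 0, 2, 2]  (obs o_5=2)
t=6: δ = [4.361e-08, 1.454e-08, 2.907e-08, 2.907e-08]  ψ = [2, 0, 0, 0]  (obs o_6=1)
backtrack: best end state = 0; path = [1, 2, 0, 3, 2, 2, 0]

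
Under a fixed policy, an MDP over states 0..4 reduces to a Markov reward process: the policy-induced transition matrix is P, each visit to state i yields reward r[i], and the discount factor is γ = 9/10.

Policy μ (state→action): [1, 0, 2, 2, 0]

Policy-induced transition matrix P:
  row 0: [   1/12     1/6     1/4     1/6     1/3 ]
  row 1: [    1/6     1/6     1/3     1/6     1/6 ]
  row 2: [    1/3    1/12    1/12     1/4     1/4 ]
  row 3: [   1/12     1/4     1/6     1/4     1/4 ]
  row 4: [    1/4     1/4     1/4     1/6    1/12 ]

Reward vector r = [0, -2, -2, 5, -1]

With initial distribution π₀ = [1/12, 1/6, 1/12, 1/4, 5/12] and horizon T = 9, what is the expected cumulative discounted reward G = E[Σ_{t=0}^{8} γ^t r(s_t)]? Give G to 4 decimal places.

t=0: π = [0.0833, 0.1667, 0.0833, 0.2500, 0.4167], E[r] = 0.3333, γ^t·E[r] = 0.333333, running G = 0.333333
t=1: π = [0.1875, 0.2153, 0.2292, 0.1944, 0.1736], E[r] = -0.0903, γ^t·E[r] = -0.081250, running G = 0.252083
t=2: π = [0.1875, 0.1782, 0.2135, 0.2020, 0.2188], E[r] = 0.0075, γ^t·E[r] = 0.006094, running G = 0.258177
t=3: π = [0.1880, 0.1839, 0.2124, 0.2013, 0.2143], E[r] = -0.0006, γ^t·E[r] = -0.000422, running G = 0.257755
t=4: π = [0.1875, 0.1836, 0.2131, 0.2011, 0.2146], E[r] = -0.0024, γ^t·E[r] = -0.001571, running G = 0.256184
t=5: π = [0.1877, 0.1836, 0.2130, 0.2012, 0.2146], E[r] = -0.0017, γ^t·E[r] = -0.001021, running G = 0.255163
t=6: π = [0.1876, 0.1836, 0.2130, 0.2012, 0.2146], E[r] = -0.0018, γ^t·E[r] = -0.000981, running G = 0.254183
t=7: π = [0.1877, 0.1836, 0.2130, 0.2012, 0.2146], E[r] = -0.0018, γ^t·E[r] = -0.000876, running G = 0.253307
t=8: π = [0.1876, 0.1836, 0.2130, 0.2012, 0.2146], E[r] = -0.0018, γ^t·E[r] = -0.000789, running G = 0.252517

G = 0.2525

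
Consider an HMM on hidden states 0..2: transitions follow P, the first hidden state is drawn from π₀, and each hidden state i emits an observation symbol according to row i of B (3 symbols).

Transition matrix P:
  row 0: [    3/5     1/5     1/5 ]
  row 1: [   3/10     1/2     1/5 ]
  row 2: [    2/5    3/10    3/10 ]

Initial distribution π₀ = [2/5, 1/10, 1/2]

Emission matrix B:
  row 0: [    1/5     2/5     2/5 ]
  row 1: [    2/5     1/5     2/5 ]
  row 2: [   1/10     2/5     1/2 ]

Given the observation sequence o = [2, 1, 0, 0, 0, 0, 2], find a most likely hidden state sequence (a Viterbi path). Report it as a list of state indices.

t=0: δ = [1.600e-01, 4.000e-02, 2.500e-01]  (obs o_0=2)
t=1: δ = [4.000e-02, 1.500e-02, 3.000e-02]  ψ = [2, 2, 2]  (obs o_1=1)
t=2: δ = [4.800e-03, 3.600e-03, 9.000e-04]  ψ = [0, 2, 2]  (obs o_2=0)
t=3: δ = [5.760e-04, 7.200e-04, 9.600e-05]  ψ = [0, 1, 0]  (obs o_3=0)
t=4: δ = [6.912e-05, 1.440e-04, 1.440e-05]  ψ = [0, 1, 1]  (obs o_4=0)
t=5: δ = [8.640e-06, 2.880e-05, 2.880e-06]  ψ = [1, 1, 1]  (obs o_5=0)
t=6: δ = [3.456e-06, 5.760e-06, 2.880e-06]  ψ = [1, 1, 1]  (obs o_6=2)
backtrack: best end state = 1; path = [2, 2, 1, 1, 1, 1, 1]

path = [2, 2, 1, 1, 1, 1, 1]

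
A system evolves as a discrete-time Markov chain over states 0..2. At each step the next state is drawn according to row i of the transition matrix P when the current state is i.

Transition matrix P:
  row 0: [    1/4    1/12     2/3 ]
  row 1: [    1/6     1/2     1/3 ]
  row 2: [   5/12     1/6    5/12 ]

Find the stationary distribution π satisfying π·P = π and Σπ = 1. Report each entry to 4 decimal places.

Balance equations π_j = Σ_i π_i·P[i][j]:
  π_0 = 1/4·π_0 + 1/6·π_1 + 5/12·π_2
  π_1 = 1/12·π_0 + 1/2·π_1 + 1/6·π_2
  normalize: π_0 + π_1 + π_2 = 1
Solving the linear system gives exactly π = [34/109, 23/109, 52/109].

π = [0.3119, 0.2110, 0.4771]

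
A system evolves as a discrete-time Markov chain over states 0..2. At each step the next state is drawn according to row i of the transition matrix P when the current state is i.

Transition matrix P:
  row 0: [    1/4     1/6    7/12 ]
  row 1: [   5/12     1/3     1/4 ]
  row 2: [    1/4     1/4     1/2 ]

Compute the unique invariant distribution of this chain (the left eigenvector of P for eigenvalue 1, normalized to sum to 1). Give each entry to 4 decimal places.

π = [0.2910, 0.2463, 0.4627]

Balance equations π_j = Σ_i π_i·P[i][j]:
  π_0 = 1/4·π_0 + 5/12·π_1 + 1/4·π_2
  π_1 = 1/6·π_0 + 1/3·π_1 + 1/4·π_2
  normalize: π_0 + π_1 + π_2 = 1
Solving the linear system gives exactly π = [39/134, 33/134, 31/67].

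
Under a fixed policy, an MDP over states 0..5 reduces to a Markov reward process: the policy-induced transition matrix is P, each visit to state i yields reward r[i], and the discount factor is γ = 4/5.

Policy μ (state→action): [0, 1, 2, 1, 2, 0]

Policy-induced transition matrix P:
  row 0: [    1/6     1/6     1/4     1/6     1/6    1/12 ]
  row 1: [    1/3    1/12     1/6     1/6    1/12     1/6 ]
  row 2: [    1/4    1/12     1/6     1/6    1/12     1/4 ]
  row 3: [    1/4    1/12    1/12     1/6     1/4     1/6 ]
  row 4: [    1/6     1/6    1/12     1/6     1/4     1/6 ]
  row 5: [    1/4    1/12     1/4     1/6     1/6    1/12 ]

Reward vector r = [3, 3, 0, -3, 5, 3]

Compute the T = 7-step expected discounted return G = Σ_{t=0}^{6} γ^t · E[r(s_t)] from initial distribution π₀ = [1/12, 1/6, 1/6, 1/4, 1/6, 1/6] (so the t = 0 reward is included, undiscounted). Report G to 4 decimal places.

G = 6.7870

t=0: π = [0.0833, 0.1667, 0.1667, 0.2500, 0.1667, 0.1667], E[r] = 1.3333, γ^t·E[r] = 1.333333, running G = 1.333333
t=1: π = [0.2431, 0.1042, 0.1528, 0.1667, 0.1736, 0.1597], E[r] = 1.8889, γ^t·E[r] = 1.511111, running G = 2.844444
t=2: π = [0.2240, 0.1181, 0.1719, 0.1667, 0.1736, 0.1458], E[r] = 1.8316, γ^t·E[r] = 1.172222, running G = 4.016667
t=3: π = [0.2267, 0.1165, 0.1691, 0.1667, 0.1709, 0.1502], E[r] = 1.8343, γ^t·E[r] = 0.939185, running G = 4.955852
t=4: π = [0.2266, 0.1165, 0.1699, 0.1667, 0.1710, 0.1494], E[r] = 1.8322, γ^t·E[r] = 0.750449, running G = 5.706301
t=5: π = [0.2266, 0.1165, 0.1699, 0.1667, 0.1709, 0.1495], E[r] = 1.8323, γ^t·E[r] = 0.600411, running G = 6.306712
t=6: π = [0.2266, 0.1165, 0.1699, 0.1667, 0.1709, 0.1495], E[r] = 1.8323, γ^t·E[r] = 0.480317, running G = 6.787029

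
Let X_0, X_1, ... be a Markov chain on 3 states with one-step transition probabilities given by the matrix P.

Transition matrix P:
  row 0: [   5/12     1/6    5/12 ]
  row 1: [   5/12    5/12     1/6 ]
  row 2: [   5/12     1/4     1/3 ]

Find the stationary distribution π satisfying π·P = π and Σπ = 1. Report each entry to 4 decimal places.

π = [0.4167, 0.2583, 0.3250]

Balance equations π_j = Σ_i π_i·P[i][j]:
  π_0 = 5/12·π_0 + 5/12·π_1 + 5/12·π_2
  π_1 = 1/6·π_0 + 5/12·π_1 + 1/4·π_2
  normalize: π_0 + π_1 + π_2 = 1
Solving the linear system gives exactly π = [5/12, 31/120, 13/40].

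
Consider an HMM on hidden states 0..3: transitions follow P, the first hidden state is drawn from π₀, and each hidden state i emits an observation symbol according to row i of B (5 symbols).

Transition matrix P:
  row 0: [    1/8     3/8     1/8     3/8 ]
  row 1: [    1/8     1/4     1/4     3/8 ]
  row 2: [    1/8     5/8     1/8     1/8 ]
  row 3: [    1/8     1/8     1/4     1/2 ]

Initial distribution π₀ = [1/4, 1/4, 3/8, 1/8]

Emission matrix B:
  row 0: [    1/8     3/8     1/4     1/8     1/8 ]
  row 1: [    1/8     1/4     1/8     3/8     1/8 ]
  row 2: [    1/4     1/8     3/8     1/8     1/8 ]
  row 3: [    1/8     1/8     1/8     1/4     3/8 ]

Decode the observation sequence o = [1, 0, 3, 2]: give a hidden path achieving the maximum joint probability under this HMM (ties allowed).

t=0: δ = [9.375e-02, 6.250e-02, 4.688e-02, 1.562e-02]  (obs o_0=1)
t=1: δ = [1.465e-03, 4.395e-03, 3.906e-03, 4.395e-03]  ψ = [0, 0, 1, 0]  (obs o_1=0)
t=2: δ = [6.866e-05, 9.155e-04, 1.373e-04, 5.493e-04]  ψ = [1, 2, 1, 3]  (obs o_2=3)
t=3: δ = [2.861e-05, 2.861e-05, 8.583e-05, 4.292e-05]  ψ = [1, 1, 1, 1]  (obs o_3=2)
backtrack: best end state = 2; path = [1, 2, 1, 2]

path = [1, 2, 1, 2]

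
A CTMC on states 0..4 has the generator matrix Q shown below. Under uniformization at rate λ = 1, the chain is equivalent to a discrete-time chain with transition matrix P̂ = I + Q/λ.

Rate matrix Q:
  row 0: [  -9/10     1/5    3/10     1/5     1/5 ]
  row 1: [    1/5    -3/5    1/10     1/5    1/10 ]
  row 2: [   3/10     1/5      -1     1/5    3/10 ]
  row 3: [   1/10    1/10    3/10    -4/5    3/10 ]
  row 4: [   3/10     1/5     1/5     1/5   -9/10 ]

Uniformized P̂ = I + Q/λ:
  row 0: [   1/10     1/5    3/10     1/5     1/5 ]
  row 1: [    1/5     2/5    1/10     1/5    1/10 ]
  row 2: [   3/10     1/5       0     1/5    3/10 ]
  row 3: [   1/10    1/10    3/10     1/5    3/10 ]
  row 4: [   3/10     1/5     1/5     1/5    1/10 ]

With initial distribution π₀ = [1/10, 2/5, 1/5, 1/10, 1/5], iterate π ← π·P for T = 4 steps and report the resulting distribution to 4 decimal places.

π = [0.1976, 0.2254, 0.1816, 0.2000, 0.1955]

t=0: π = [0.1000, 0.4000, 0.2000, 0.1000, 0.2000]
t=1: π = [0.2200, 0.2700, 0.1400, 0.2000, 0.1700]
t=2: π = [0.1890, 0.2340, 0.1870, 0.2000, 0.1900]
t=3: π = [0.1988, 0.2268, 0.1781, 0.2000, 0.1963]
t=4: π = [0.1976, 0.2254, 0.1816, 0.2000, 0.1955]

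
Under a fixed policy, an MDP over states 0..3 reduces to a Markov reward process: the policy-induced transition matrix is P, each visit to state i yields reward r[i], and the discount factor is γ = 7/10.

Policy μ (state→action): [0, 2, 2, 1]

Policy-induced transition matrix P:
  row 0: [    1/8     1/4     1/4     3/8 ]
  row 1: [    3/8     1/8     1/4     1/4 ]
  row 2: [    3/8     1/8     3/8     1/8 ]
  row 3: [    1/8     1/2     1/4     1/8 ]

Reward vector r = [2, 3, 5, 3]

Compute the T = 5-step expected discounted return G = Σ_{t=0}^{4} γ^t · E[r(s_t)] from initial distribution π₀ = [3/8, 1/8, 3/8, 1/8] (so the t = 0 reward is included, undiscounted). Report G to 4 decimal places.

G = 9.2754

t=0: π = [0.3750, 0.1250, 0.3750, 0.1250], E[r] = 3.3750, γ^t·E[r] = 3.375000, running G = 3.375000
t=1: π = [0.2500, 0.2188, 0.2969, 0.2344], E[r] = 3.3438, γ^t·E[r] = 2.340625, running G = 5.715625
t=2: π = [0.2539, 0.2441, 0.2871, 0.2148], E[r] = 3.3203, γ^t·E[r] = 1.626953, running G = 7.342578
t=3: π = [0.2578, 0.2373, 0.2859, 0.2190], E[r] = 3.3140, γ^t·E[r] = 1.136690, running G = 8.479268
t=4: π = [0.2558, 0.2393, 0.2857, 0.2191], E[r] = 3.3157, γ^t·E[r] = 0.796093, running G = 9.275361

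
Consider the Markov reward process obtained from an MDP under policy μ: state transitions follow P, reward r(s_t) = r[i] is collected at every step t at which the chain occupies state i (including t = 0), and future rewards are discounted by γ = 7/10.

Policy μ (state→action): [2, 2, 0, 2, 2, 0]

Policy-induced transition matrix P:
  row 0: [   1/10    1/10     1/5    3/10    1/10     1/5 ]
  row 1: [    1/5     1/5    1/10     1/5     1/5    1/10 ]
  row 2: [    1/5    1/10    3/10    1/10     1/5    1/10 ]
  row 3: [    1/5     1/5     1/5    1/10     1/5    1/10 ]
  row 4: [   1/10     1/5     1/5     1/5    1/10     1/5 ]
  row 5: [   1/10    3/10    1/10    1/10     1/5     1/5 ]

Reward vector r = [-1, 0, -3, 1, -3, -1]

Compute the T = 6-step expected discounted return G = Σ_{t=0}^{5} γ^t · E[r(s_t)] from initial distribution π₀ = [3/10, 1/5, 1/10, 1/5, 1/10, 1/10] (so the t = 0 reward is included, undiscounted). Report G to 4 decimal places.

t=0: π = [0.3000, 0.2000, 0.1000, 0.2000, 0.1000, 0.1000], E[r] = -0.8000, γ^t·E[r] = -0.800000, running G = -0.800000
t=1: π = [0.1500, 0.1700, 0.1800, 0.1900, 0.1600, 0.1500], E[r] = -1.1300, γ^t·E[r] = -0.791000, running G = -1.591000
t=2: π = [0.1540, 0.1820, 0.1860, 0.1630, 0.1690, 0.1460], E[r] = -1.2020, γ^t·E[r] = -0.588980, running G = -2.179980
t=3: π = [0.1531, 0.1806, 0.1858, 0.1659, 0.1677, 0.1469], E[r] = -1.1946, γ^t·E[r] = -0.409748, running G = -2.589728
t=4: π = [0.1532, 0.1808, 0.1858, 0.1655, 0.1679, 0.1468], E[r] = -1.1958, γ^t·E[r] = -0.287112, running G = -2.876839
t=5: π = [0.1532, 0.1808, 0.1858, 0.1655, 0.1679, 0.1468], E[r] = -1.1956, γ^t·E[r] = -0.200947, running G = -3.077786

G = -3.0778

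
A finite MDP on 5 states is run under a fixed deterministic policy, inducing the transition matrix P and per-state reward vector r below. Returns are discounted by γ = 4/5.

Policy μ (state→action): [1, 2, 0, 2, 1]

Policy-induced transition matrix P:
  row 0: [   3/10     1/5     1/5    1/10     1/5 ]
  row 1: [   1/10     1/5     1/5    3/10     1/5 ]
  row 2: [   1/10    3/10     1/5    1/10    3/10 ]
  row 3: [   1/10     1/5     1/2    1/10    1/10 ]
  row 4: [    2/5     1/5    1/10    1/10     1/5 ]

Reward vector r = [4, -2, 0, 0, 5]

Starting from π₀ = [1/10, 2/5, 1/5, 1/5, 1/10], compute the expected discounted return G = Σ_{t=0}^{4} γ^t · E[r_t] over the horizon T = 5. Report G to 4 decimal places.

G = 3.1804

t=0: π = [0.1000, 0.4000, 0.2000, 0.2000, 0.1000], E[r] = 0.1000, γ^t·E[r] = 0.100000, running G = 0.100000
t=1: π = [0.1500, 0.2200, 0.2500, 0.1800, 0.2000], E[r] = 1.1600, γ^t·E[r] = 0.928000, running G = 1.028000
t=2: π = [0.1900, 0.2250, 0.2340, 0.1440, 0.2070], E[r] = 1.3450, γ^t·E[r] = 0.860800, running G = 1.888800
t=3: π = [0.2001, 0.2234, 0.2225, 0.1450, 0.2090], E[r] = 1.3986, γ^t·E[r] = 0.716083, running G = 2.604883
t=4: π = [0.2027, 0.2223, 0.2226, 0.1447, 0.2078], E[r] = 1.4051, γ^t·E[r] = 0.575541, running G = 3.180424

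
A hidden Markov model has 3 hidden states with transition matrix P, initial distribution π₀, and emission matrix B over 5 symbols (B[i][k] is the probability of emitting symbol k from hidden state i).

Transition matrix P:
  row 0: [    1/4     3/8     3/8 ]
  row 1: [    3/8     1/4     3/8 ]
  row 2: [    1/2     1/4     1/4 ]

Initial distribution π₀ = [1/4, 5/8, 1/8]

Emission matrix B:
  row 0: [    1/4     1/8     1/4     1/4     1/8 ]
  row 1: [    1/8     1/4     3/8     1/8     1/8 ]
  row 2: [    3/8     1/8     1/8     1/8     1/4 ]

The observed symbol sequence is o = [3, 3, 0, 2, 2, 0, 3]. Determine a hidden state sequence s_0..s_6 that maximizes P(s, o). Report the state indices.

path = [1, 0, 2, 0, 1, 2, 0]

t=0: δ = [6.250e-02, 7.812e-02, 1.562e-02]  (obs o_0=3)
t=1: δ = [7.324e-03, 2.930e-03, 3.662e-03]  ψ = [1, 0, 1]  (obs o_1=3)
t=2: δ = [4.578e-04, 3.433e-04, 1.030e-03]  ψ = [0, 0, 0]  (obs o_2=0)
t=3: δ = [1.287e-04, 9.656e-05, 3.219e-05]  ψ = [2, 2, 2]  (obs o_3=2)
t=4: δ = [9.052e-06, 1.810e-05, 6.035e-06]  ψ = [1, 0, 0]  (obs o_4=2)
t=5: δ = [1.697e-06, 5.658e-07, 2.546e-06]  ψ = [1, 1, 1]  (obs o_5=0)
t=6: δ = [3.183e-07, 7.956e-08, 7.956e-08]  ψ = [2, 0, 0]  (obs o_6=3)
backtrack: best end state = 0; path = [1, 0, 2, 0, 1, 2, 0]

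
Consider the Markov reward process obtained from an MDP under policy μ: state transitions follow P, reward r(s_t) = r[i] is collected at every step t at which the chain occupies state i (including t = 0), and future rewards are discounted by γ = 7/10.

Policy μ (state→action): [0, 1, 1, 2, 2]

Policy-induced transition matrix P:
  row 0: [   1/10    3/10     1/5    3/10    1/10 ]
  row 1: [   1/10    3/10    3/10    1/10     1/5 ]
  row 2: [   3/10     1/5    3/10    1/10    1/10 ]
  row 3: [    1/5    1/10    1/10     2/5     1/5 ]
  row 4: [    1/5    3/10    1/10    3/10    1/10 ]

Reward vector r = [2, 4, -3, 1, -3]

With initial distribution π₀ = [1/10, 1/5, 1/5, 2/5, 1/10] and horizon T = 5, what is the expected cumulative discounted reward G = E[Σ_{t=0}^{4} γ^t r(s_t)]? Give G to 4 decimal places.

t=0: π = [0.1000, 0.2000, 0.2000, 0.4000, 0.1000], E[r] = 0.5000, γ^t·E[r] = 0.500000, running G = 0.500000
t=1: π = [0.1900, 0.2000, 0.1900, 0.2600, 0.1600], E[r] = 0.3900, γ^t·E[r] = 0.273000, running G = 0.773000
t=2: π = [0.1800, 0.2290, 0.1970, 0.2480, 0.1460], E[r] = 0.4950, γ^t·E[r] = 0.242550, running G = 1.015550
t=3: π = [0.1788, 0.2307, 0.2032, 0.2396, 0.1477], E[r] = 0.4673, γ^t·E[r] = 0.160284, running G = 1.175834
t=4: π = [0.1794, 0.2318, 0.2047, 0.2372, 0.1470], E[r] = 0.4679, γ^t·E[r] = 0.112340, running G = 1.288174

G = 1.2882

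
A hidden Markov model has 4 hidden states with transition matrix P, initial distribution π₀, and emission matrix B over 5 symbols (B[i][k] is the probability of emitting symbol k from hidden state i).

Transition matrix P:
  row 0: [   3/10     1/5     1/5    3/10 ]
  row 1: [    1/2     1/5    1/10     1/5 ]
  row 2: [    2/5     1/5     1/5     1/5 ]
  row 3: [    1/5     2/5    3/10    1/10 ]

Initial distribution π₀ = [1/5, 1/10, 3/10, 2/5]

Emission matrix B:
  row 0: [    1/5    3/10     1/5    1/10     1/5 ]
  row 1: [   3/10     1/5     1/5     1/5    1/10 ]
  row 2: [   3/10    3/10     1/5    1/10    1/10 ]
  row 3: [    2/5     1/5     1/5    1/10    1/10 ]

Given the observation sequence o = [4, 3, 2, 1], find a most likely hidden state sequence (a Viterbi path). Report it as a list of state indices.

path = [3, 1, 0, 0]

t=0: δ = [4.000e-02, 1.000e-02, 3.000e-02, 4.000e-02]  (obs o_0=4)
t=1: δ = [1.200e-03, 3.200e-03, 1.200e-03, 1.200e-03]  ψ = [0, 3, 3, 0]  (obs o_1=3)
t=2: δ = [3.200e-04, 1.280e-04, 7.200e-05, 1.280e-04]  ψ = [1, 1, 3, 1]  (obs o_2=2)
t=3: δ = [2.880e-05, 1.280e-05, 1.920e-05, 1.920e-05]  ψ = [0, 0, 0, 0]  (obs o_3=1)
backtrack: best end state = 0; path = [3, 1, 0, 0]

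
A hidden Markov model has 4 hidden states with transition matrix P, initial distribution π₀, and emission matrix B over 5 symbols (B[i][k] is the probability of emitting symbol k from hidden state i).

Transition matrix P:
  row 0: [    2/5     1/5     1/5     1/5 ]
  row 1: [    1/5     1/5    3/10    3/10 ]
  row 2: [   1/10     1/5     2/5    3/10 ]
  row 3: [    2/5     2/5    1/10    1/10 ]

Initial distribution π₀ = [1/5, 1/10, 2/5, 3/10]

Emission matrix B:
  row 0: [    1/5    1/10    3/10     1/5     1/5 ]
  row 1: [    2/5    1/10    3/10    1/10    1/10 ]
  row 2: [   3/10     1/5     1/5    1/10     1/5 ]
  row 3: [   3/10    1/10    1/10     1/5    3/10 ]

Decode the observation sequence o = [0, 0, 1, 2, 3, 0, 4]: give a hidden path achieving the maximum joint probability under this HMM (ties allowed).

t=0: δ = [4.000e-02, 4.000e-02, 1.200e-01, 9.000e-02]  (obs o_0=0)
t=1: δ = [7.200e-03, 1.440e-02, 1.440e-02, 1.080e-02]  ψ = [3, 3, 2, 2]  (obs o_1=0)
t=2: δ = [4.320e-04, 4.320e-04, 1.152e-03, 4.320e-04]  ψ = [3, 3, 2, 1]  (obs o_2=1)
t=3: δ = [5.184e-05, 6.912e-05, 9.216e-05, 3.456e-05]  ψ = [0, 2, 2, 2]  (obs o_3=2)
t=4: δ = [4.147e-06, 1.843e-06, 3.686e-06, 5.530e-06]  ψ = [0, 2, 2, 2]  (obs o_4=3)
t=5: δ = [4.424e-07, 8.847e-07, 4.424e-07, 3.318e-07]  ψ = [3, 3, 2, 2]  (obs o_5=0)
t=6: δ = [3.539e-08, 1.769e-08, 5.308e-08, 7.963e-08]  ψ = [0, 1, 1, 1]  (obs o_6=4)
backtrack: best end state = 3; path = [2, 2, 2, 2, 3, 1, 3]

path = [2, 2, 2, 2, 3, 1, 3]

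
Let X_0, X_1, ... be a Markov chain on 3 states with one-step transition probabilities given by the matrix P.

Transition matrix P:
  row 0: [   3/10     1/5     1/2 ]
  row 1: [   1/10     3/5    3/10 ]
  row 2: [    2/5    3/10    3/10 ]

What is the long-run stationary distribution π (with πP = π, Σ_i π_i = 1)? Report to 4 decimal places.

π = [0.2568, 0.3919, 0.3514]

Balance equations π_j = Σ_i π_i·P[i][j]:
  π_0 = 3/10·π_0 + 1/10·π_1 + 2/5·π_2
  π_1 = 1/5·π_0 + 3/5·π_1 + 3/10·π_2
  normalize: π_0 + π_1 + π_2 = 1
Solving the linear system gives exactly π = [19/74, 29/74, 13/37].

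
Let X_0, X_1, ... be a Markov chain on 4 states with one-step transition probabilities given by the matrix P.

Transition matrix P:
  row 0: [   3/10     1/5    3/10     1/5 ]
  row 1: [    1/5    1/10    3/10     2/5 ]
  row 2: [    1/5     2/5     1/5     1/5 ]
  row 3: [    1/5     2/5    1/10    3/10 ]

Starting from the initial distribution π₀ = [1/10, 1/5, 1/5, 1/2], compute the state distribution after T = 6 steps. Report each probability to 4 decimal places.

t=0: π = [0.1000, 0.2000, 0.2000, 0.5000]
t=1: π = [0.2100, 0.3200, 0.1800, 0.2900]
t=2: π = [0.2210, 0.2620, 0.2240, 0.2930]
t=3: π = [0.2221, 0.2772, 0.2190, 0.2817]
t=4: π = [0.2222, 0.2724, 0.2218, 0.2836]
t=5: π = [0.2222, 0.2738, 0.2211, 0.2828]
t=6: π = [0.2222, 0.2734, 0.2213, 0.2831]

π = [0.2222, 0.2734, 0.2213, 0.2831]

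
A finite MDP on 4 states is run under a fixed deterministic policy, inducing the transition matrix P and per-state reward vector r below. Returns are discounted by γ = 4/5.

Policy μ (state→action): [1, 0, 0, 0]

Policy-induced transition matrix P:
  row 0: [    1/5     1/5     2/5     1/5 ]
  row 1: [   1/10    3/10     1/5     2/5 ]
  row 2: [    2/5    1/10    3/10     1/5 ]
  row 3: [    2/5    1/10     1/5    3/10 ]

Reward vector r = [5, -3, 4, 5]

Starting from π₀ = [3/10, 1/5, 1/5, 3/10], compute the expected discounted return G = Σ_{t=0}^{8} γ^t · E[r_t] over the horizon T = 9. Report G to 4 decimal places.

G = 14.5362

t=0: π = [0.3000, 0.2000, 0.2000, 0.3000], E[r] = 3.2000, γ^t·E[r] = 3.200000, running G = 3.200000
t=1: π = [0.2800, 0.1700, 0.2800, 0.2700], E[r] = 3.3600, γ^t·E[r] = 2.688000, running G = 5.888000
t=2: π = [0.2930, 0.1620, 0.2840, 0.2610], E[r] = 3.4200, γ^t·E[r] = 2.188800, running G = 8.076800
t=3: π = [0.2928, 0.1617, 0.2870, 0.2585], E[r] = 3.4194, γ^t·E[r] = 1.750733, running G = 9.827533
t=4: π = [0.2929, 0.1616, 0.2873, 0.2582], E[r] = 3.4198, γ^t·E[r] = 1.400742, running G = 11.228275
t=5: π = [0.2929, 0.1616, 0.2873, 0.2581], E[r] = 3.4198, γ^t·E[r] = 1.120584, running G = 12.348859
t=6: π = [0.2929, 0.1616, 0.2873, 0.2581], E[r] = 3.4198, γ^t·E[r] = 0.896468, running G = 13.245327
t=7: π = [0.2929, 0.1616, 0.2873, 0.2581], E[r] = 3.4198, γ^t·E[r] = 0.717174, running G = 13.962501
t=8: π = [0.2929, 0.1616, 0.2873, 0.2581], E[r] = 3.4198, γ^t·E[r] = 0.573739, running G = 14.536240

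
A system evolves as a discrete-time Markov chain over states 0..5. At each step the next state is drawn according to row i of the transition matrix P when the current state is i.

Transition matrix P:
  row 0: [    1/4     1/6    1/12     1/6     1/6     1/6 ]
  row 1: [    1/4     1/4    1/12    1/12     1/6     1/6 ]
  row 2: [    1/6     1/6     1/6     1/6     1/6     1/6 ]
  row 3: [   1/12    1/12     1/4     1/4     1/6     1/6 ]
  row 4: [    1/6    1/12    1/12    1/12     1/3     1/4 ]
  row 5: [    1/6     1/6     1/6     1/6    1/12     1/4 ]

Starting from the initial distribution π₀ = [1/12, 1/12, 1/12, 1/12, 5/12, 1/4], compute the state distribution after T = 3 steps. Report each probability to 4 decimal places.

t=0: π = [0.0833, 0.0833, 0.0833, 0.0833, 0.4167, 0.2500]
t=1: π = [0.1736, 0.1319, 0.1250, 0.1319, 0.2153, 0.2222]
t=2: π = [0.1811, 0.1487, 0.1343, 0.1487, 0.1840, 0.2031]
t=3: π = [0.1818, 0.1513, 0.1362, 0.1513, 0.1804, 0.1989]

π = [0.1818, 0.1513, 0.1362, 0.1513, 0.1804, 0.1989]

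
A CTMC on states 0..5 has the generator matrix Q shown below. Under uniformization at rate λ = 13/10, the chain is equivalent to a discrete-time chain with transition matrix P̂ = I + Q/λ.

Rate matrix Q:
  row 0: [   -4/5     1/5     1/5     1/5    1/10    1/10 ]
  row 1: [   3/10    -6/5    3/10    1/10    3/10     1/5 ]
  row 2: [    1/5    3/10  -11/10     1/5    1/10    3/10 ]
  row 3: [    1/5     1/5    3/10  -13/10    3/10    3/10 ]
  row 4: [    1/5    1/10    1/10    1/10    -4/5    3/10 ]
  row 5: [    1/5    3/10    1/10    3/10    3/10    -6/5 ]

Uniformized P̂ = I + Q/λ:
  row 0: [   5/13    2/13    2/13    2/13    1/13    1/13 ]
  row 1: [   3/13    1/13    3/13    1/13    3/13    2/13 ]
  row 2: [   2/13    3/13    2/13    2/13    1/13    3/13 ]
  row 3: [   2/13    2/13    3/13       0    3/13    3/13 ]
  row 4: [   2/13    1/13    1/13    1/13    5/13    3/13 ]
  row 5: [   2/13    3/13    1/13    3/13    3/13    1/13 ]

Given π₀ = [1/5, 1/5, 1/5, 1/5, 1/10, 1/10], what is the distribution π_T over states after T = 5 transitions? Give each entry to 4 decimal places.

t=0: π = [0.2000, 0.2000, 0.2000, 0.2000, 0.1000, 0.1000]
t=1: π = [0.2154, 0.1538, 0.1692, 0.1077, 0.1846, 0.1692]
t=2: π = [0.2154, 0.1538, 0.1467, 0.1243, 0.2000, 0.1598]
t=3: π = [0.2154, 0.1502, 0.1476, 0.1198, 0.2058, 0.1612]
t=4: π = [0.2151, 0.1502, 0.1464, 0.1204, 0.2066, 0.1613]
t=5: π = [0.2150, 0.1501, 0.1464, 0.1203, 0.2069, 0.1613]

π = [0.2150, 0.1501, 0.1464, 0.1203, 0.2069, 0.1613]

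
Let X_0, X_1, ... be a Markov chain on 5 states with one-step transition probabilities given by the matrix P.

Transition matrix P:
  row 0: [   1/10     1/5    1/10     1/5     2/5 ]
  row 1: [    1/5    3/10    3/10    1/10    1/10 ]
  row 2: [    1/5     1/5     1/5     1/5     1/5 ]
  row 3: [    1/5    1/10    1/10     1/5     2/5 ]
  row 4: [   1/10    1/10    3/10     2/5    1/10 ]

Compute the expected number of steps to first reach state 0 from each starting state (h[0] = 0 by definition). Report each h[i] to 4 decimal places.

h = [0.0000, 5.5042, 5.5762, 5.6903, 6.1104]

First-step conditioning: h[0] = 0; for i ≠ 0, h[i] = 1 + Σ_k P[i][k]·h[k].
  h[1] = 1 + 3/10·h[1] + 3/10·h[2] + 1/10·h[3] + 1/10·h[4]
  h[2] = 1 + 1/5·h[1] + 1/5·h[2] + 1/5·h[3] + 1/5·h[4]
  h[3] = 1 + 1/10·h[1] + 1/10·h[2] + 1/5·h[3] + 2/5·h[4]
  h[4] = 1 + 1/10·h[1] + 3/10·h[2] + 2/5·h[3] + 1/10·h[4]
Solving the 4×4 linear system over states ≠ 0 gives exactly h = [0, 655/119, 4645/833, 4740/833, 5090/833] (h[0] = 0 is the target).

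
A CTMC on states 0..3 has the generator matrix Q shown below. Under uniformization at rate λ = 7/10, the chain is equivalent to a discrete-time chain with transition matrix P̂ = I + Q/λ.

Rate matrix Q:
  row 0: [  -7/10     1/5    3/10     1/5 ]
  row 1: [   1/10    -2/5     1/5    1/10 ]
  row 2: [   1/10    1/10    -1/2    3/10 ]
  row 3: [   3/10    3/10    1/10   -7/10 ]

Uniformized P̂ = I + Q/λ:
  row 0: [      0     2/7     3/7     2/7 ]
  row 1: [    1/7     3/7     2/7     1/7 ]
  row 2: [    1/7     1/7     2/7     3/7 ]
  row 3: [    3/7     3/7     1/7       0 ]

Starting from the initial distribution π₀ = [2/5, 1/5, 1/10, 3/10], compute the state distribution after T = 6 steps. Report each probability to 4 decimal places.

t=0: π = [0.4000, 0.2000, 0.1000, 0.3000]
t=1: π = [0.1714, 0.3429, 0.3000, 0.1857]
t=2: π = [0.1714, 0.3184, 0.2837, 0.2265]
t=3: π = [0.1831, 0.3230, 0.2778, 0.2160]
t=4: π = [0.1784, 0.3230, 0.2810, 0.2175]
t=5: π = [0.1795, 0.3228, 0.2801, 0.2176]
t=6: π = [0.1794, 0.3229, 0.2803, 0.2175]

π = [0.1794, 0.3229, 0.2803, 0.2175]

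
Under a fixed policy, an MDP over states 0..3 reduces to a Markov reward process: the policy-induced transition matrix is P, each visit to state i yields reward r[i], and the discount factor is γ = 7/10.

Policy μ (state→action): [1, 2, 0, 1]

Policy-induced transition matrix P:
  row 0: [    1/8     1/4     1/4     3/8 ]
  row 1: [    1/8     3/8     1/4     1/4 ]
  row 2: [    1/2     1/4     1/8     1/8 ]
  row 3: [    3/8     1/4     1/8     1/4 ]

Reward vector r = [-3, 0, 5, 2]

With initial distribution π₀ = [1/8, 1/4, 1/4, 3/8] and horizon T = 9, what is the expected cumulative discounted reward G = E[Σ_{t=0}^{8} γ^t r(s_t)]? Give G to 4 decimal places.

G = 2.9805

t=0: π = [0.1250, 0.2500, 0.2500, 0.3750], E[r] = 1.6250, γ^t·E[r] = 1.625000, running G = 1.625000
t=1: π = [0.3125, 0.2813, 0.1719, 0.2344], E[r] = 0.3906, γ^t·E[r] = 0.273438, running G = 1.898438
t=2: π = [0.2480, 0.2852, 0.1992, 0.2676], E[r] = 0.7871, γ^t·E[r] = 0.385684, running G = 2.284121
t=3: π = [0.2666, 0.2856, 0.1917, 0.2561], E[r] = 0.6707, γ^t·E[r] = 0.230034, running G = 2.514156
t=4: π = [0.2609, 0.2857, 0.1940, 0.2594], E[r] = 0.7062, γ^t·E[r] = 0.169560, running G = 2.683716
t=5: π = [0.2626, 0.2857, 0.1933, 0.2584], E[r] = 0.6955, γ^t·E[r] = 0.116898, running G = 2.800614
t=6: π = [0.2621, 0.2857, 0.1935, 0.2587], E[r] = 0.6988, γ^t·E[r] = 0.082208, running G = 2.882822
t=7: π = [0.2622, 0.2857, 0.1935, 0.2586], E[r] = 0.6978, γ^t·E[r] = 0.057466, running G = 2.940287
t=8: π = [0.2622, 0.2857, 0.1935, 0.2586], E[r] = 0.6981, γ^t·E[r] = 0.040243, running G = 2.980530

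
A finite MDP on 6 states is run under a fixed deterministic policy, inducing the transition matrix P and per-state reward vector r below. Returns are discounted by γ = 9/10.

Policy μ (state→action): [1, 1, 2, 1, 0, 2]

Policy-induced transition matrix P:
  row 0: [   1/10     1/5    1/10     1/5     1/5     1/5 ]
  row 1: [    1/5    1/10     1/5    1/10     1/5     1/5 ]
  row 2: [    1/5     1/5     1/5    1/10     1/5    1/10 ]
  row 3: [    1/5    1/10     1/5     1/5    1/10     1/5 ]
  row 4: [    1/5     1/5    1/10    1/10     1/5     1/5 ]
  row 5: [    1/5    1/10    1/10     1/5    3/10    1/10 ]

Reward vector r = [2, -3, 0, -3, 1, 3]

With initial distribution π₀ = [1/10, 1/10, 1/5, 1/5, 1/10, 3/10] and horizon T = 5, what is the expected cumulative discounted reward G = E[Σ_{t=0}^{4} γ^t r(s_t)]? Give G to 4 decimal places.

t=0: π = [0.1000, 0.1000, 0.2000, 0.2000, 0.1000, 0.3000], E[r] = 0.3000, γ^t·E[r] = 0.300000, running G = 0.300000
t=1: π = [0.1900, 0.1400, 0.1500, 0.1600, 0.2100, 0.1500], E[r] = 0.1400, γ^t·E[r] = 0.126000, running G = 0.426000
t=2: π = [0.1810, 0.1550, 0.1450, 0.1500, 0.1990, 0.1700], E[r] = 0.1560, γ^t·E[r] = 0.126360, running G = 0.552360
t=3: π = [0.1819, 0.1525, 0.1450, 0.1501, 0.2020, 0.1685], E[r] = 0.1635, γ^t·E[r] = 0.119192, running G = 0.671552
t=4: π = [0.1818, 0.1529, 0.1448, 0.1501, 0.2018, 0.1687], E[r] = 0.1626, γ^t·E[r] = 0.106675, running G = 0.778227

G = 0.7782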